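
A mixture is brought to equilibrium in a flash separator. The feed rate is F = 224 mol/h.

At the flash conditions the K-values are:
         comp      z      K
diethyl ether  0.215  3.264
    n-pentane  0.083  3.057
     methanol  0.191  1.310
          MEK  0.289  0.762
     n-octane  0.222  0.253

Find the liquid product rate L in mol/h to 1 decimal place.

Newton iteration, V/F⁰ = 0.5:
  V/F = 0.500: g = 0.0210, g' = -0.678 → V/F = 0.531
Converged at V/F = 0.531.
Then V = V/F·F = 0.5308·224 = 118.9 mol/h and L = F − V = 105.1 mol/h.

L = 105.1 mol/h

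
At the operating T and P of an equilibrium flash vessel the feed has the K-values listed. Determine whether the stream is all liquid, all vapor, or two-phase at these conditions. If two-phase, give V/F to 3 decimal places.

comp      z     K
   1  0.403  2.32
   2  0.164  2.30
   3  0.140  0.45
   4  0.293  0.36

two-phase, V/F = 0.596

ΣzᵢKᵢ = 1.481; Σzᵢ/Kᵢ = 1.370.
Both exceed 1, so a two-phase solution exists.
Iterate (Newton) starting at ψ = 0.62:
  ψ = 0.620: g = -0.0171, g' = -0.725 → ψ = 0.596
Converged at ψ = 0.596.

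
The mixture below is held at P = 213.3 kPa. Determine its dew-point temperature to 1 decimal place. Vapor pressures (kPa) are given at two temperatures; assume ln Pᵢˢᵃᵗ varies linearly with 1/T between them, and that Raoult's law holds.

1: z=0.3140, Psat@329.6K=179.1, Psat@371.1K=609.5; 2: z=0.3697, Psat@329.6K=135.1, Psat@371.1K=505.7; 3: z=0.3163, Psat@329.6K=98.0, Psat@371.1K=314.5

T = 345.2 K

Dew-point temperature: Σzᵢ·P/Pᵢˢᵃᵗ(T) = 1. Interpolate ln Pᵢˢᵃᵗ = aᵢ + bᵢ/T.
  T = 329.6 K: ΣzᵢP/Pᵢˢᵃᵗ = 1.6461
  T = 371.1 K: ΣzᵢP/Pᵢˢᵃᵗ = 0.4803
  T = 350.4 K: ΣzᵢP/Pᵢˢᵃᵗ = 0.8556
  T = 340.0 K: ΣzᵢP/Pᵢˢᵃᵗ = 1.1748
  T = 345.2 K: ΣzᵢP/Pᵢˢᵃᵗ = 1.0001
  T = 347.8 K: ΣzᵢP/Pᵢˢᵃᵗ = 0.9245
Interpolating between 345.2 K and 347.8 K gives T ≈ 345.2 K.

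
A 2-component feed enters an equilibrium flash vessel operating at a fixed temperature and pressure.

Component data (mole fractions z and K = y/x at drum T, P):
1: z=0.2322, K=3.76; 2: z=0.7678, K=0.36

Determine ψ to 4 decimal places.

ψ = 0.0846

Let ψ = V/F and solve Σ zᵢ(Kᵢ−1)/(1+ψ(Kᵢ−1)) = 0.
Check two-phase: ΣzᵢKᵢ = 1.1495 > 1 and Σzᵢ/Kᵢ = 2.1945 > 1, so g(0) = 0.1495 > 0 and g(1) = -1.1945 < 0.
Newton–Raphson from ψ = 0.5:
  ψ = 0.5000: g = -0.45336, g' = -0.9924 → ψ = 0.0432
  ψ = 0.0432: g = 0.06730, g' = -1.7449 → ψ = 0.0817
  ψ = 0.0817: g = 0.00440, g' = -1.5278 → ψ = 0.0846
Converged at ψ = 0.0846.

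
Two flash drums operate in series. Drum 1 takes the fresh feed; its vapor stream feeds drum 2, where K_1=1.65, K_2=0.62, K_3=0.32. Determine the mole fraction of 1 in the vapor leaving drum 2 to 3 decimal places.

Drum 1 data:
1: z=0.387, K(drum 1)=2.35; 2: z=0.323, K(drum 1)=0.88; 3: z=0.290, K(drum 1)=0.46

Drum 1:
Let ψ₁ = V/F and solve Σ zᵢ(Kᵢ−1)/(1+ψ₁(Kᵢ−1)) = 0.
Check two-phase: ΣzᵢKᵢ = 1.327 > 1 and Σzᵢ/Kᵢ = 1.162 > 1, so g(0) = 0.327 > 0 and g(1) = -0.162 < 0.
Newton–Raphson from ψ₁ = 0.41:
  ψ₁ = 0.410: g = 0.0944, g' = -0.437 → ψ₁ = 0.626
  ψ₁ = 0.626: g = 0.0046, g' = -0.406 → ψ₁ = 0.638
Converged at ψ₁ = 0.638.
Drum-1 compositions:
  1: x = 0.208, y = 0.489
  2: x = 0.350, y = 0.308
  3: x = 0.442, y = 0.203
Drum-2 feed = drum-1 vapor: z₂ = (0.4888, 0.3078, 0.2034).
Drum 2:
Let ψ₂ = V/F and solve Σ zᵢ(Kᵢ−1)/(1+ψ₂(Kᵢ−1)) = 0.
Feasibility: ΣzᵢKᵢ = 1.062, Σzᵢ/Kᵢ = 1.428 — both > 1, two phases present.
Newton iteration, ψ₂⁰ = 0.5:
  ψ₂ = 0.500: g = -0.1142, g' = -0.401 → ψ₂ = 0.215
  ψ₂ = 0.215: g = -0.0108, g' = -0.341 → ψ₂ = 0.184
Converged at ψ₂ = 0.184.
  1: x = 0.437, y = 0.720
  2: x = 0.331, y = 0.205
  3: x = 0.232, y = 0.074

y_1 (drum 2) = 0.720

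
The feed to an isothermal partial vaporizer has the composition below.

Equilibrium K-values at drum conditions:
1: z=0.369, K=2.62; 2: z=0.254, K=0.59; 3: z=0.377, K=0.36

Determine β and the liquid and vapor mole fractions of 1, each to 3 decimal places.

β = 0.280, x_1 = 0.254, y_1 = 0.665

Let β = V/F and solve Σ zᵢ(Kᵢ−1)/(1+β(Kᵢ−1)) = 0.
Feasibility: ΣzᵢKᵢ = 1.252, Σzᵢ/Kᵢ = 1.619 — both > 1, two phases present.
Newton–Raphson from β = 0.5:
  β = 0.500: g = -0.1556, g' = -0.697 → β = 0.277
  β = 0.277: g = 0.0020, g' = -0.744 → β = 0.280
Converged at β = 0.280.
Compositions from xᵢ = zᵢ/(1+β(Kᵢ−1)), yᵢ = Kᵢxᵢ:
  1: x = 0.254, y = 0.665
  2: x = 0.287, y = 0.169
  3: x = 0.459, y = 0.165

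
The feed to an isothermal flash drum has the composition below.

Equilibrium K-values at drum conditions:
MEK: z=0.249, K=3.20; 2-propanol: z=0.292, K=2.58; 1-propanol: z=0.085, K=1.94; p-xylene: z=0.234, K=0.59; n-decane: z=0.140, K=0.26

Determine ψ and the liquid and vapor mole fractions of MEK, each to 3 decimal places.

ψ = 0.856, x_MEK = 0.086, y_MEK = 0.276

Newton–Raphson from ψ = 0.53:
  ψ = 0.530: g = 0.2643, g' = -0.778 → ψ = 0.870
  ψ = 0.870: g = -0.0135, g' = -0.993 → ψ = 0.856
Converged at ψ = 0.856.
Compositions from xᵢ = zᵢ/(1+ψ(Kᵢ−1)), yᵢ = Kᵢxᵢ:
  MEK: x = 0.086, y = 0.276
  2-propanol: x = 0.124, y = 0.320
  1-propanol: x = 0.047, y = 0.091
  p-xylene: x = 0.361, y = 0.213
  n-decane: x = 0.382, y = 0.099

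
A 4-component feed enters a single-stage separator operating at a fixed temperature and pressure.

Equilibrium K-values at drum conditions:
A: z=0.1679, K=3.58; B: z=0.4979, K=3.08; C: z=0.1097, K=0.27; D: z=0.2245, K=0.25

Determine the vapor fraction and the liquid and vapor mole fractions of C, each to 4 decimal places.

ψ = 0.7431, x_C = 0.2397, y_C = 0.0647

Newton–Raphson from ψ = 0.32:
  ψ = 0.3200: g = 0.53302, g' = -1.4300 → ψ = 0.6928
  ψ = 0.6928: g = 0.06722, g' = -1.2918 → ψ = 0.7448
  ψ = 0.7448: g = -0.00241, g' = -1.3913 → ψ = 0.7431
Converged at ψ = 0.7431.
Compositions from xᵢ = zᵢ/(1+ψ(Kᵢ−1)), yᵢ = Kᵢxᵢ:
  A: x = 0.0576, y = 0.2061
  B: x = 0.1956, y = 0.6024
  C: x = 0.2397, y = 0.0647
  D: x = 0.5071, y = 0.1268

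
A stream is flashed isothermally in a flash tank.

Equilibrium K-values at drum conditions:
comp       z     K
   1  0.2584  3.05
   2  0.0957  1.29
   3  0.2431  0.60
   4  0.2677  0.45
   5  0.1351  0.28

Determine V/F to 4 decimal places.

V/F = 0.2219

Material balance + equilibrium reduce to Σ zᵢ(Kᵢ−1)/(1+V/F(Kᵢ−1)) = 0.
Check two-phase: ΣzᵢKᵢ = 1.2157 > 1 and Σzᵢ/Kᵢ = 1.6415 > 1, so g(0) = 0.2157 > 0 and g(1) = -0.6415 < 0.
Newton–Raphson from V/F = 0.5:
  V/F = 0.5000: g = -0.19079, g' = -0.6568 → V/F = 0.2095
  V/F = 0.2095: g = 0.00963, g' = -0.7855 → V/F = 0.2218
  V/F = 0.2218: g = 0.00009, g' = -0.7714 → V/F = 0.2219
Converged at V/F = 0.2219.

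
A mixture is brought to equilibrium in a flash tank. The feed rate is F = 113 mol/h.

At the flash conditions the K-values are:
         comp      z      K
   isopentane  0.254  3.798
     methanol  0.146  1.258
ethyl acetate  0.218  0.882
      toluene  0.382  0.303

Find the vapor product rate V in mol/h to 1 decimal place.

V = 41.5 mol/h

Material balance + equilibrium reduce to Σ zᵢ(Kᵢ−1)/(1+ψ(Kᵢ−1)) = 0.
g(0) = ΣzᵢKᵢ − 1 = 0.456 and g(1) = 1 − Σzᵢ/Kᵢ = -0.691, so a root lies in (0, 1).
Iterate (Newton) starting at ψ = 0.42:
  ψ = 0.420: g = -0.0428, g' = -0.803 → ψ = 0.367
Converged at ψ = 0.367.
Then V = ψ·F = 0.3675·113 = 41.5 mol/h and L = F − V = 71.5 mol/h.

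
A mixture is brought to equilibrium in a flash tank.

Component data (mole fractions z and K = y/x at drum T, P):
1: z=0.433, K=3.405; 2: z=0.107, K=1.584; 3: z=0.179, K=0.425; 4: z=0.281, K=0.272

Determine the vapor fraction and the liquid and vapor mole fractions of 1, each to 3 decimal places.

ψ = 0.554, x_1 = 0.186, y_1 = 0.632

Material balance + equilibrium reduce to Σ zᵢ(Kᵢ−1)/(1+ψ(Kᵢ−1)) = 0.
g(0) = ΣzᵢKᵢ − 1 = 0.796 and g(1) = 1 − Σzᵢ/Kᵢ = -0.649, so a root lies in (0, 1).
Newton–Raphson from ψ = 0.35:
  ψ = 0.350: g = 0.2139, g' = -1.124 → ψ = 0.540
  ψ = 0.540: g = 0.0139, g' = -1.024 → ψ = 0.554
Converged at ψ = 0.554.
Compositions from xᵢ = zᵢ/(1+ψ(Kᵢ−1)), yᵢ = Kᵢxᵢ:
  1: x = 0.186, y = 0.632
  2: x = 0.081, y = 0.128
  3: x = 0.263, y = 0.112
  4: x = 0.471, y = 0.128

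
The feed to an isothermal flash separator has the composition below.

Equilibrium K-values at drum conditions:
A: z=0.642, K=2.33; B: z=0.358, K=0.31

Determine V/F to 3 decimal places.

Material balance + equilibrium reduce to Σ zᵢ(Kᵢ−1)/(1+V/F(Kᵢ−1)) = 0.
Check two-phase: ΣzᵢKᵢ = 1.607 > 1 and Σzᵢ/Kᵢ = 1.430 > 1, so g(0) = 0.607 > 0 and g(1) = -0.430 < 0.
Iterate (Newton) starting at V/F = 0.5:
  V/F = 0.500: g = 0.1357, g' = -0.807 → V/F = 0.668
  V/F = 0.668: g = -0.0062, g' = -0.905 → V/F = 0.661
Converged at V/F = 0.661.

V/F = 0.661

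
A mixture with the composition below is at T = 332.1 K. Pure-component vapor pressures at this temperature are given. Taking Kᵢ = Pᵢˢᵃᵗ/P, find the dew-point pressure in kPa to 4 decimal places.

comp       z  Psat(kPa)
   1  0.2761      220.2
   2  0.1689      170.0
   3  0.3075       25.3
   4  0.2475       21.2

Pdew = 38.3493 kPa

At the dew point ψ → 1, so Σzᵢ/Kᵢ = 1 with Kᵢ = Pᵢˢᵃᵗ/P ⇒ 1/P = Σzᵢ/Pᵢˢᵃᵗ.
1/P = 0.2761/220.2 + 0.1689/170.0 + 0.3075/25.3 + 0.2475/21.2 = 0.0260761 ⇒ P = 38.3493 kPa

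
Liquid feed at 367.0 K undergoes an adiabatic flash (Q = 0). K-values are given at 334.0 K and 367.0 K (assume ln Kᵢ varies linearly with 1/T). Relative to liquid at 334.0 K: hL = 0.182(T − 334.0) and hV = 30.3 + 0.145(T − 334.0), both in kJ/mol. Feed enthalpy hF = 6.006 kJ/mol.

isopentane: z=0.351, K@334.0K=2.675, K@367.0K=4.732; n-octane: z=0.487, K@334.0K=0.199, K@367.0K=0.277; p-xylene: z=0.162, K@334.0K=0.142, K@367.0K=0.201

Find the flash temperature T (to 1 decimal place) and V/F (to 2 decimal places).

Adiabatic flash: solve Rachford–Rice at each trial T, then check hF = ψ·hV(T) + (1−ψ)·hL(T).
  T = 334.0 K: K = (2.675, 0.199, 0.142), RR gives ψ = 0.043, H_out = 1.305 kJ/mol
  T = 367.0 K: K = (4.732, 0.277, 0.201), RR gives ψ = 0.299, H_out = 14.698 kJ/mol
  T = 350.5 K: K = (3.606, 0.237, 0.170), RR gives ψ = 0.201, H_out = 8.967 kJ/mol
  T = 342.2 K: K = (3.114, 0.217, 0.156), RR gives ψ = 0.133, H_out = 5.476 kJ/mol
  T = 346.4 K: K = (3.357, 0.227, 0.163), RR gives ψ = 0.169, H_out = 7.313 kJ/mol
  T = 344.3 K: K = (3.234, 0.222, 0.159), RR gives ψ = 0.152, H_out = 6.415 kJ/mol
Linear interpolation between T = 342.2 (H_out = 5.476) and T = 344.3 (H_out = 6.415) on hF = 6.006 gives T ≈ 343.4 K, at which ψ = 0.14.

T = 343.4 K, V/F = 0.14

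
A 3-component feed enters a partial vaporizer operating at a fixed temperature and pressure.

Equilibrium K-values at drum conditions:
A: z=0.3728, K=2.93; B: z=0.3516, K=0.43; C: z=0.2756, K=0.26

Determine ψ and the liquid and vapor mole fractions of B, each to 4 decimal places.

ψ = 0.2514, x_B = 0.4104, y_B = 0.1765

Material balance + equilibrium reduce to Σ zᵢ(Kᵢ−1)/(1+ψ(Kᵢ−1)) = 0.
Check two-phase: ΣzᵢKᵢ = 1.3151 > 1 and Σzᵢ/Kᵢ = 2.0049 > 1, so g(0) = 0.3151 > 0 and g(1) = -1.0049 < 0.
Newton–Raphson from ψ = 0.5:
  ψ = 0.5000: g = -0.23786, g' = -0.9633 → ψ = 0.2531
  ψ = 0.2531: g = -0.00175, g' = -1.0113 → ψ = 0.2514
Converged at ψ = 0.2514.
Compositions from xᵢ = zᵢ/(1+ψ(Kᵢ−1)), yᵢ = Kᵢxᵢ:
  A: x = 0.2510, y = 0.7355
  B: x = 0.4104, y = 0.1765
  C: x = 0.3386, y = 0.0880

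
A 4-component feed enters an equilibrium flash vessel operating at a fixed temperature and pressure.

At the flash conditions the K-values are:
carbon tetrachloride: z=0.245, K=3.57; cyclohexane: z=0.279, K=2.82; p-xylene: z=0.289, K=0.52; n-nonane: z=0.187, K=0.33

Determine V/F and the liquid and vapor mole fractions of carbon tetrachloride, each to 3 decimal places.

Newton–Raphson from V/F = 0.47:
  V/F = 0.470: g = 0.1968, g' = -0.890 → V/F = 0.691
  V/F = 0.691: g = 0.0108, g' = -0.831 → V/F = 0.704
Converged at V/F = 0.704.
Compositions from xᵢ = zᵢ/(1+V/F(Kᵢ−1)), yᵢ = Kᵢxᵢ:
  carbon tetrachloride: x = 0.087, y = 0.311
  cyclohexane: x = 0.122, y = 0.345
  p-xylene: x = 0.437, y = 0.227
  n-nonane: x = 0.354, y = 0.117

V/F = 0.704, x_carbon tetrachloride = 0.087, y_carbon tetrachloride = 0.311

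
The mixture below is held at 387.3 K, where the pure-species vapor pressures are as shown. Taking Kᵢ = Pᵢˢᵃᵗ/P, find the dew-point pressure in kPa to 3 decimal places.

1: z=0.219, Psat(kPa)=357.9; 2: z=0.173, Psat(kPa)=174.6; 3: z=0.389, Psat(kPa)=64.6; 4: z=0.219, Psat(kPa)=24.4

Pdew = 60.242 kPa

At the dew point ψ → 1, so Σzᵢ/Kᵢ = 1 with Kᵢ = Pᵢˢᵃᵗ/P ⇒ 1/P = Σzᵢ/Pᵢˢᵃᵗ.
1/P = 0.219/357.9 + 0.173/174.6 + 0.389/64.6 + 0.219/24.4 = 0.016600 ⇒ P = 60.242 kPa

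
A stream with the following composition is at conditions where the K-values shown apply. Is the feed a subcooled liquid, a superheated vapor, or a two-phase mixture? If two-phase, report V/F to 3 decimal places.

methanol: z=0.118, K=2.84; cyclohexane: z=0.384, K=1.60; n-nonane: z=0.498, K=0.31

ΣzᵢKᵢ = 1.104; Σzᵢ/Kᵢ = 1.888.
Both exceed 1, so a two-phase solution exists.
Material balance + equilibrium reduce to Σ zᵢ(Kᵢ−1)/(1+ψ(Kᵢ−1)) = 0.
Newton iteration, ψ⁰ = 0.5:
  ψ = 0.500: g = -0.2343, g' = -0.743 → ψ = 0.185
  ψ = 0.185: g = -0.0243, g' = -0.646 → ψ = 0.147
Converged at ψ = 0.147.

two-phase, V/F = 0.147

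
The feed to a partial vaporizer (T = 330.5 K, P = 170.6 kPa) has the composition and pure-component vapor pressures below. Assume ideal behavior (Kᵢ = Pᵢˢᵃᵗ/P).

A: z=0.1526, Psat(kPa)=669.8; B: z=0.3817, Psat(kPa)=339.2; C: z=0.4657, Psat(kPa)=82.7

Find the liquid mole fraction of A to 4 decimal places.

x_A = 0.0506

Raoult's law: Kᵢ = Pᵢˢᵃᵗ/P = Pᵢˢᵃᵗ/170.6.
  K_A = 669.8/170.6 = 3.926143, K_B = 339.2/170.6 = 1.988277, K_C = 82.7/170.6 = 0.484760
Rachford–Rice: g(ψ) = Σ zᵢ(Kᵢ−1)/(1+ψ(Kᵢ−1)) = 0.
Check two-phase: ΣzᵢKᵢ = 1.5838 > 1 and Σzᵢ/Kᵢ = 1.1915 > 1, so g(0) = 0.5838 > 0 and g(1) = -0.1915 < 0.
Newton iteration, ψ⁰ = 0.66:
  ψ = 0.6600: g = 0.01705, g' = -0.5725 → ψ = 0.6898
Converged at ψ = 0.6898.
Compositions from xᵢ = zᵢ/(1+ψ(Kᵢ−1)), yᵢ = Kᵢxᵢ:
  A: x = 0.0506, y = 0.1985
  B: x = 0.2270, y = 0.4513
  C: x = 0.7225, y = 0.3502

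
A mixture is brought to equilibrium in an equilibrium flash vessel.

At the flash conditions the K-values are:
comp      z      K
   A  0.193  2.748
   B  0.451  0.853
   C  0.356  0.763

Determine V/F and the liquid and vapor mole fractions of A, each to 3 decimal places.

Rachford–Rice: g(V/F) = Σ zᵢ(Kᵢ−1)/(1+V/F(Kᵢ−1)) = 0.
Check two-phase: ΣzᵢKᵢ = 1.187 > 1 and Σzᵢ/Kᵢ = 1.066 > 1, so g(0) = 0.187 > 0 and g(1) = -0.066 < 0.
Iterate (Newton) starting at V/F = 0.57:
  V/F = 0.570: g = -0.0009, g' = -0.186 → V/F = 0.565
Converged at V/F = 0.565.
Compositions from xᵢ = zᵢ/(1+V/F(Kᵢ−1)), yᵢ = Kᵢxᵢ:
  A: x = 0.097, y = 0.267
  B: x = 0.492, y = 0.420
  C: x = 0.411, y = 0.314

V/F = 0.565, x_A = 0.097, y_A = 0.267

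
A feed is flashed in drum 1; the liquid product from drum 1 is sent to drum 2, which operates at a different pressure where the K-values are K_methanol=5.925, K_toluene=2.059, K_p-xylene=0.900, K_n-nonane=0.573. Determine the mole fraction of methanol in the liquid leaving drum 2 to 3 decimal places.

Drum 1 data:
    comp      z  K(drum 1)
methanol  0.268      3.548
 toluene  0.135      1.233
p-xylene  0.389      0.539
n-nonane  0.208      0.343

x_methanol (drum 2) = 0.030

Drum 1:
Let ψ₁ = V/F and solve Σ zᵢ(Kᵢ−1)/(1+ψ₁(Kᵢ−1)) = 0.
Check two-phase: ΣzᵢKᵢ = 1.398 > 1 and Σzᵢ/Kᵢ = 1.513 > 1, so g(0) = 0.398 > 0 and g(1) = -0.513 < 0.
Newton iteration, ψ₁⁰ = 0.5:
  ψ₁ = 0.500: g = -0.1081, g' = -0.681 → ψ₁ = 0.341
  ψ₁ = 0.341: g = 0.0054, g' = -0.770 → ψ₁ = 0.348
Converged at ψ₁ = 0.348.
Drum-1 compositions:
  methanol: x = 0.142, y = 0.504
  toluene: x = 0.125, y = 0.154
  p-xylene: x = 0.463, y = 0.250
  n-nonane: x = 0.270, y = 0.093
Drum-2 feed = drum-1 liquid: z₂ = (0.1420, 0.1249, 0.4634, 0.2697).
Drum 2:
Newton–Raphson from ψ₂ = 0.37:
  ψ₂ = 0.370: g = 0.1579, g' = -0.579 → ψ₂ = 0.643
  ψ₂ = 0.643: g = 0.0383, g' = -0.347 → ψ₂ = 0.753
  ψ₂ = 0.753: g = 0.0022, g' = -0.311 → ψ₂ = 0.760
Converged at ψ₂ = 0.760.
  methanol: x = 0.030, y = 0.177
  toluene: x = 0.069, y = 0.142
  p-xylene: x = 0.502, y = 0.451
  n-nonane: x = 0.399, y = 0.229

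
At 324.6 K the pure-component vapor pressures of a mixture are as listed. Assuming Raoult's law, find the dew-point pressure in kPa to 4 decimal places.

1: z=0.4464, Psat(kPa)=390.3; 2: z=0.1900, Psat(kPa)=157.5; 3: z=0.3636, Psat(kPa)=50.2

At the dew point ψ → 1, so Σzᵢ/Kᵢ = 1 with Kᵢ = Pᵢˢᵃᵗ/P ⇒ 1/P = Σzᵢ/Pᵢˢᵃᵗ.
1/P = 0.4464/390.3 + 0.1900/157.5 + 0.3636/50.2 = 0.0095931 ⇒ P = 104.2415 kPa

Pdew = 104.2415 kPa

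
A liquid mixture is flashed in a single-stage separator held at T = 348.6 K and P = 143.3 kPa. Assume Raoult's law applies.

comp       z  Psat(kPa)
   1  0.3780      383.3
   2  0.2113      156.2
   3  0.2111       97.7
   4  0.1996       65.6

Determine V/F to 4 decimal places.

Raoult's law: Kᵢ = Pᵢˢᵃᵗ/P = Pᵢˢᵃᵗ/143.3.
  K_1 = 383.3/143.3 = 2.674808, K_2 = 156.2/143.3 = 1.090021, K_3 = 97.7/143.3 = 0.681786, K_4 = 65.6/143.3 = 0.457781
Iterate (Newton) starting at V/F = 0.5:
  V/F = 0.5000: g = 0.13439, g' = -0.4563 → V/F = 0.7945
  V/F = 0.7945: g = 0.00934, g' = -0.4161 → V/F = 0.8170
  V/F = 0.8170: g = -0.00003, g' = -0.4187 → V/F = 0.8169
Converged at V/F = 0.8169.

V/F = 0.8169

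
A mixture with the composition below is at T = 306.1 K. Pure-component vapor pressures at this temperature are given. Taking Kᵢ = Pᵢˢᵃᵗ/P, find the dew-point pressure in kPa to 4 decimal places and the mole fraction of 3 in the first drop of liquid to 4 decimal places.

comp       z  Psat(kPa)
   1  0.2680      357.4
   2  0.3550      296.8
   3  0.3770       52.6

Pdew = 109.7303 kPa, x_3 = 0.7865

At the dew point ψ → 1, so Σzᵢ/Kᵢ = 1 with Kᵢ = Pᵢˢᵃᵗ/P ⇒ 1/P = Σzᵢ/Pᵢˢᵃᵗ.
1/P = 0.2680/357.4 + 0.3550/296.8 + 0.3770/52.6 = 0.0091133 ⇒ P = 109.7303 kPa
xᵢ = zᵢP/Pᵢˢᵃᵗ ⇒ x_3 = 0.3770·109.7303/52.6 = 0.7865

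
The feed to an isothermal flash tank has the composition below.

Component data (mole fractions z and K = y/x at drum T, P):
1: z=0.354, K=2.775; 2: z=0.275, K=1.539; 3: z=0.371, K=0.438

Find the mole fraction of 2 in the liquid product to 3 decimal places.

Newton–Raphson from β = 0.33:
  β = 0.330: g = 0.2661, g' = -0.678 → β = 0.723
  β = 0.723: g = 0.0308, g' = -0.588 → β = 0.775
  β = 0.775: g = -0.0004, g' = -0.605 → β = 0.774
Converged at β = 0.774.
Compositions from xᵢ = zᵢ/(1+β(Kᵢ−1)), yᵢ = Kᵢxᵢ:
  1: x = 0.149, y = 0.414
  2: x = 0.194, y = 0.299
  3: x = 0.657, y = 0.288

x_2 = 0.194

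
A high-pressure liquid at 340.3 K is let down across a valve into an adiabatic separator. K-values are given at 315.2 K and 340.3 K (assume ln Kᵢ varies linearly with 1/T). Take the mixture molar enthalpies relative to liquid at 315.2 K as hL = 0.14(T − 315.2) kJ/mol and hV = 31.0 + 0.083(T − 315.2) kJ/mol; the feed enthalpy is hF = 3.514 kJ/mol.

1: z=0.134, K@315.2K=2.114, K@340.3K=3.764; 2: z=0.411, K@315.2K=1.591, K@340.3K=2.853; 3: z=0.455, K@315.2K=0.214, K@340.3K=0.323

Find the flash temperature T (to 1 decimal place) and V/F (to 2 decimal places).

T = 316.5 K, V/F = 0.11

Adiabatic flash: solve Rachford–Rice at each trial T, then check hF = ψ·hV(T) + (1−ψ)·hL(T).
  T = 315.2 K: K = (2.114, 1.591, 0.214), RR gives ψ = 0.059, H_out = 1.817 kJ/mol
  T = 340.3 K: K = (3.764, 2.853, 0.323), RR gives ψ = 0.582, H_out = 20.726 kJ/mol
  T = 327.8 K: K = (2.855, 2.157, 0.265), RR gives ψ = 0.394, H_out = 13.685 kJ/mol
  T = 321.5 K: K = (2.464, 1.858, 0.239), RR gives ψ = 0.258, H_out = 8.791 kJ/mol
  T = 318.4 K: K = (2.287, 1.723, 0.226), RR gives ψ = 0.171, H_out = 5.720 kJ/mol
  T = 316.8 K: K = (2.199, 1.656, 0.220), RR gives ψ = 0.118, H_out = 3.880 kJ/mol
Linear interpolation between T = 315.2 (H_out = 1.817) and T = 316.8 (H_out = 3.880) on hF = 3.514 gives T ≈ 316.5 K, at which ψ = 0.11.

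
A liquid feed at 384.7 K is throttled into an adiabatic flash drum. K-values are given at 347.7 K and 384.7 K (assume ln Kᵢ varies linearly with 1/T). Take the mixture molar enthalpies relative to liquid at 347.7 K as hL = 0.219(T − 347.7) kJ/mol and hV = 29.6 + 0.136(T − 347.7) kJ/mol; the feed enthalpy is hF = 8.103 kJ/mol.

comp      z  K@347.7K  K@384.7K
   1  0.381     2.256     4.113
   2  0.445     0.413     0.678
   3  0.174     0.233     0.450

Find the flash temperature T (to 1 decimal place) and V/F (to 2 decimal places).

T = 354.2 K, V/F = 0.23

Adiabatic flash: solve Rachford–Rice at each trial T, then check hF = ψ·hV(T) + (1−ψ)·hL(T).
  T = 347.7 K: K = (2.256, 0.413, 0.233), RR gives ψ = 0.104, H_out = 3.079 kJ/mol
  T = 384.7 K: K = (4.113, 0.678, 0.450), RR gives ψ = 0.757, H_out = 28.181 kJ/mol
  T = 366.2 K: K = (3.093, 0.536, 0.329), RR gives ψ = 0.427, H_out = 16.031 kJ/mol
  T = 356.9 K: K = (2.650, 0.472, 0.278), RR gives ψ = 0.276, H_out = 9.966 kJ/mol
  T = 352.3 K: K = (2.448, 0.442, 0.255), RR gives ψ = 0.195, H_out = 6.692 kJ/mol
  T = 354.6 K: K = (2.547, 0.457, 0.266), RR gives ψ = 0.236, H_out = 8.363 kJ/mol
Linear interpolation between T = 352.3 (H_out = 6.692) and T = 354.6 (H_out = 8.363) on hF = 8.103 gives T ≈ 354.2 K, at which ψ = 0.23.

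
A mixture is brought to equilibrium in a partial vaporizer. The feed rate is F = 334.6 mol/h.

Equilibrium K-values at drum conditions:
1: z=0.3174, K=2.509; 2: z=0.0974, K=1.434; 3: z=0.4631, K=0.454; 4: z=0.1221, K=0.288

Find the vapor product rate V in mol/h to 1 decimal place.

Iterate (Newton) starting at β = 0.5:
  β = 0.5000: g = -0.17507, g' = -0.6576 → β = 0.2338
  β = 0.2338: g = -0.00171, g' = -0.6806 → β = 0.2313
Converged at β = 0.2313.
Then V = β·F = 0.2313·334.6 = 77.4 mol/h and L = F − V = 257.2 mol/h.

V = 77.4 mol/h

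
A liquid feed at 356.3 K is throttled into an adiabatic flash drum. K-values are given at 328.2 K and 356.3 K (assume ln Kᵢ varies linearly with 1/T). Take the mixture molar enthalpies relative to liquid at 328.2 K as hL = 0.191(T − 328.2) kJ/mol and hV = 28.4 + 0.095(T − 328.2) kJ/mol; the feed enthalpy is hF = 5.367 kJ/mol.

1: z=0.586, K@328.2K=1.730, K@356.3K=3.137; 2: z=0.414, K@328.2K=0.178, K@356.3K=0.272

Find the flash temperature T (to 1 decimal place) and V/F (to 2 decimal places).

Adiabatic flash: solve Rachford–Rice at each trial T, then check hF = ψ·hV(T) + (1−ψ)·hL(T).
  T = 328.2 K: K = (1.730, 0.178), RR gives ψ = 0.146, H_out = 4.140 kJ/mol
  T = 356.3 K: K = (3.137, 0.272), RR gives ψ = 0.611, H_out = 21.077 kJ/mol
  T = 342.2 K: K = (2.356, 0.222), RR gives ψ = 0.448, H_out = 14.785 kJ/mol
  T = 335.2 K: K = (2.025, 0.199), RR gives ψ = 0.328, H_out = 10.430 kJ/mol
  T = 331.7 K: K = (1.873, 0.188), RR gives ψ = 0.248, H_out = 7.628 kJ/mol
  T = 329.9 K: K = (1.799, 0.183), RR gives ψ = 0.199, H_out = 5.940 kJ/mol
  T = 329.0 K: K = (1.762, 0.180), RR gives ψ = 0.172, H_out = 5.015 kJ/mol
Linear interpolation between T = 329.0 (H_out = 5.015) and T = 329.9 (H_out = 5.940) on hF = 5.367 gives T ≈ 329.3 K, at which ψ = 0.18.

T = 329.3 K, V/F = 0.18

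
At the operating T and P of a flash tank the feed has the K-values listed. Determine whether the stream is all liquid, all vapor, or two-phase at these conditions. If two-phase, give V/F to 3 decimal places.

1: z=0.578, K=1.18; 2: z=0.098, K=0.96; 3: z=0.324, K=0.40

ΣzᵢKᵢ = 0.906; Σzᵢ/Kᵢ = 1.402.
Since ΣzᵢKᵢ < 1 the mixture is below its bubble point — single liquid phase.

all liquid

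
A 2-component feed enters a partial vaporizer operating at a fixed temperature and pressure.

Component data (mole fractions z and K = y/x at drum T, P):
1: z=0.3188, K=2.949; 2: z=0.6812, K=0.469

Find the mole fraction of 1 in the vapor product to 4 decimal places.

Let ψ = V/F and solve Σ zᵢ(Kᵢ−1)/(1+ψ(Kᵢ−1)) = 0.
Feasibility: ΣzᵢKᵢ = 1.2596, Σzᵢ/Kᵢ = 1.5606 — both > 1, two phases present.
Binary case is linear: z₁(K₁−1)(1+ψ(K₂−1)) + z₂(K₂−1)(1+ψ(K₁−1)) = 0
⇒ ψ = [z₁(K₁−1)+z₂(K₂−1)] / [−(K₁−1)(K₂−1)] = 0.25962/1.03492 = 0.2509
Compositions from xᵢ = zᵢ/(1+ψ(Kᵢ−1)), yᵢ = Kᵢxᵢ:
  1: x = 0.2141, y = 0.6314
  2: x = 0.7859, y = 0.3686

y_1 = 0.6314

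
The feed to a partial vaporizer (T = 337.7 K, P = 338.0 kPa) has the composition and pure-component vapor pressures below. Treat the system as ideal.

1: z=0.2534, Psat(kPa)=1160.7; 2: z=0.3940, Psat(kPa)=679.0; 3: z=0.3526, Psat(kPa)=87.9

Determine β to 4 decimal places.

β = 0.6279

Raoult's law: Kᵢ = Pᵢˢᵃᵗ/P = Pᵢˢᵃᵗ/338.0.
  K_1 = 1160.7/338.0 = 3.434024, K_2 = 679.0/338.0 = 2.008876, K_3 = 87.9/338.0 = 0.260059
Let β = V/F and solve Σ zᵢ(Kᵢ−1)/(1+β(Kᵢ−1)) = 0.
g(0) = ΣzᵢKᵢ − 1 = 0.7534 and g(1) = 1 − Σzᵢ/Kᵢ = -0.6258, so a root lies in (0, 1).
Newton iteration, β⁰ = 0.37:
  β = 0.3700: g = 0.25471, g' = -0.9943 → β = 0.6262
  β = 0.6262: g = 0.00181, g' = -1.0565 → β = 0.6279
Converged at β = 0.6279.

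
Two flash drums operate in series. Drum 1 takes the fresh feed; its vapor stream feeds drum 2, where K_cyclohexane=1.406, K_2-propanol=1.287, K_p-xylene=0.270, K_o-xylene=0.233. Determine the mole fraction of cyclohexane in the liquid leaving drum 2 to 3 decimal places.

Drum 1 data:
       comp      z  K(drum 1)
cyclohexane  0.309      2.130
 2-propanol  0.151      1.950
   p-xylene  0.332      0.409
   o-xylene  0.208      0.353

Drum 1:
Let ψ₁ = V/F and solve Σ zᵢ(Kᵢ−1)/(1+ψ₁(Kᵢ−1)) = 0.
g(0) = ΣzᵢKᵢ − 1 = 0.162 and g(1) = 1 − Σzᵢ/Kᵢ = -0.623, so a root lies in (0, 1).
Newton–Raphson from ψ₁ = 0.45:
  ψ₁ = 0.450: g = -0.1252, g' = -0.629 → ψ₁ = 0.251
  ψ₁ = 0.251: g = -0.0031, g' = -0.612 → ψ₁ = 0.246
Converged at ψ₁ = 0.246.
Drum-1 compositions:
  cyclohexane: x = 0.242, y = 0.515
  2-propanol: x = 0.122, y = 0.239
  p-xylene: x = 0.388, y = 0.159
  o-xylene: x = 0.247, y = 0.087
Drum-2 feed = drum-1 vapor: z₂ = (0.5151, 0.2387, 0.1589, 0.0873).
Drum 2:
Newton–Raphson from ψ₂ = 0.51:
  ψ₂ = 0.510: g = -0.0617, g' = -0.427 → ψ₂ = 0.365
  ψ₂ = 0.365: g = -0.0071, g' = -0.337 → ψ₂ = 0.344
Converged at ψ₂ = 0.344.
  cyclohexane: x = 0.452, y = 0.635
  2-propanol: x = 0.217, y = 0.280
  p-xylene: x = 0.212, y = 0.057
  o-xylene: x = 0.119, y = 0.028

x_cyclohexane (drum 2) = 0.452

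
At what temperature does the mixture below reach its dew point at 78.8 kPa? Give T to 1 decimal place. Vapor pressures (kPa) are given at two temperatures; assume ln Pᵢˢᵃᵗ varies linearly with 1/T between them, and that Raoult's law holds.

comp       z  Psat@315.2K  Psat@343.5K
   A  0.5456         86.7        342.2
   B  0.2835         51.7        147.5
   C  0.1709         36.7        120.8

Dew-point temperature: Σzᵢ·P/Pᵢˢᵃᵗ(T) = 1. Interpolate ln Pᵢˢᵃᵗ = aᵢ + bᵢ/T.
  T = 315.2 K: ΣzᵢP/Pᵢˢᵃᵗ = 1.2949
  T = 343.5 K: ΣzᵢP/Pᵢˢᵃᵗ = 0.3886
  T = 329.4 K: ΣzᵢP/Pᵢˢᵃᵗ = 0.6882
  T = 322.3 K: ΣzᵢP/Pᵢˢᵃᵗ = 0.9368
  T = 318.8 K: ΣzᵢP/Pᵢˢᵃᵗ = 1.0968
  T = 320.6 K: ΣzᵢP/Pᵢˢᵃᵗ = 1.0109
  T = 321.5 K: ΣzᵢP/Pᵢˢᵃᵗ = 0.9709
Interpolating between 320.6 K and 321.5 K gives T ≈ 320.8 K.

T = 320.8 K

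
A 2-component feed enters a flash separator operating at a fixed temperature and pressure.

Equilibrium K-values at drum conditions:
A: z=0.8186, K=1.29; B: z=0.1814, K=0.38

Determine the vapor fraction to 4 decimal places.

Material balance + equilibrium reduce to Σ zᵢ(Kᵢ−1)/(1+ψ(Kᵢ−1)) = 0.
Feasibility: ΣzᵢKᵢ = 1.1249, Σzᵢ/Kᵢ = 1.1119 — both > 1, two phases present.
Binary case is linear: z₁(K₁−1)(1+ψ(K₂−1)) + z₂(K₂−1)(1+ψ(K₁−1)) = 0
⇒ ψ = [z₁(K₁−1)+z₂(K₂−1)] / [−(K₁−1)(K₂−1)] = 0.12493/0.17980 = 0.6948

ψ = 0.6948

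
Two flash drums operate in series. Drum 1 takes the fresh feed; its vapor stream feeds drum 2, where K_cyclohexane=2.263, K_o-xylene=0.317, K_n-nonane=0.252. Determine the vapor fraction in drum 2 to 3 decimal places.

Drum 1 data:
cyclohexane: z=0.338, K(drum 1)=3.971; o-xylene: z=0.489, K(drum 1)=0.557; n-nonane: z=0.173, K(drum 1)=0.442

Drum 1:
Let ψ₁ = V/F and solve Σ zᵢ(Kᵢ−1)/(1+ψ₁(Kᵢ−1)) = 0.
g(0) = ΣzᵢKᵢ − 1 = 0.691 and g(1) = 1 − Σzᵢ/Kᵢ = -0.354, so a root lies in (0, 1).
Iterate (Newton) starting at ψ₁ = 0.5:
  ψ₁ = 0.500: g = -0.0081, g' = -0.745 → ψ₁ = 0.489
Converged at ψ₁ = 0.489.
Drum-1 compositions:
  cyclohexane: x = 0.138, y = 0.547
  o-xylene: x = 0.624, y = 0.348
  n-nonane: x = 0.238, y = 0.105
Drum-2 feed = drum-1 vapor: z₂ = (0.5471, 0.3477, 0.1052).
Drum 2:
Rachford–Rice: g(ψ₂) = Σ zᵢ(Kᵢ−1)/(1+ψ₂(Kᵢ−1)) = 0.
g(0) = ΣzᵢKᵢ − 1 = 0.375 and g(1) = 1 − Σzᵢ/Kᵢ = -0.756, so a root lies in (0, 1).
Newton iteration, ψ₂⁰ = 0.5:
  ψ₂ = 0.500: g = -0.0628, g' = -0.852 → ψ₂ = 0.426
  ψ₂ = 0.426: g = -0.0014, g' = -0.818 → ψ₂ = 0.425
Converged at ψ₂ = 0.425.
  cyclohexane: x = 0.356, y = 0.806
  o-xylene: x = 0.490, y = 0.155
  n-nonane: x = 0.154, y = 0.039

V/F (drum 2) = 0.425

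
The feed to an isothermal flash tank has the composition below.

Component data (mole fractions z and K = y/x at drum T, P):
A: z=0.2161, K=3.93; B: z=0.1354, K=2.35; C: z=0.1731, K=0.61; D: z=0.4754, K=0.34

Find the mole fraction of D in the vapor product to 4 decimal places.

Rachford–Rice: g(V/F) = Σ zᵢ(Kᵢ−1)/(1+V/F(Kᵢ−1)) = 0.
Check two-phase: ΣzᵢKᵢ = 1.4347 > 1 and Σzᵢ/Kᵢ = 1.7946 > 1, so g(0) = 0.4347 > 0 and g(1) = -0.7946 < 0.
Newton–Raphson from V/F = 0.5:
  V/F = 0.5000: g = -0.18617, g' = -0.8952 → V/F = 0.2920
  V/F = 0.2920: g = 0.00745, g' = -1.0170 → V/F = 0.2994
Converged at V/F = 0.2994.
Compositions from xᵢ = zᵢ/(1+V/F(Kᵢ−1)), yᵢ = Kᵢxᵢ:
  A: x = 0.1151, y = 0.4524
  B: x = 0.0964, y = 0.2266
  C: x = 0.1960, y = 0.1196
  D: x = 0.5925, y = 0.2014

y_D = 0.2014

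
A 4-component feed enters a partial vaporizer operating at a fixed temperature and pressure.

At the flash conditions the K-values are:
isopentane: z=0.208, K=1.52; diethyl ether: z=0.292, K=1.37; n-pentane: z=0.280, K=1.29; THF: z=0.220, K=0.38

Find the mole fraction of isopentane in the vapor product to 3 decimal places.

y_isopentane = 0.234

Let ψ = V/F and solve Σ zᵢ(Kᵢ−1)/(1+ψ(Kᵢ−1)) = 0.
g(0) = ΣzᵢKᵢ − 1 = 0.161 and g(1) = 1 − Σzᵢ/Kᵢ = -0.146, so a root lies in (0, 1).
Newton iteration, ψ⁰ = 0.68:
  ψ = 0.680: g = -0.0018, g' = -0.325 → ψ = 0.675
Converged at ψ = 0.675.
Compositions from xᵢ = zᵢ/(1+ψ(Kᵢ−1)), yᵢ = Kᵢxᵢ:
  isopentane: x = 0.154, y = 0.234
  diethyl ether: x = 0.234, y = 0.320
  n-pentane: x = 0.234, y = 0.302
  THF: x = 0.378, y = 0.144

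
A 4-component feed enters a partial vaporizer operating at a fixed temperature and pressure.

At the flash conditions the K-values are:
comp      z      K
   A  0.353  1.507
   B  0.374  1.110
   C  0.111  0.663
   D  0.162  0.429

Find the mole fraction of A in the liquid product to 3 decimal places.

x_A = 0.277

Newton–Raphson from ψ = 0.5:
  ψ = 0.500: g = 0.0073, g' = -0.184 → ψ = 0.540
  ψ = 0.540: g = -0.0001, g' = -0.189 → ψ = 0.539
Converged at ψ = 0.539.
Compositions from xᵢ = zᵢ/(1+ψ(Kᵢ−1)), yᵢ = Kᵢxᵢ:
  A: x = 0.277, y = 0.418
  B: x = 0.353, y = 0.392
  C: x = 0.136, y = 0.090
  D: x = 0.234, y = 0.100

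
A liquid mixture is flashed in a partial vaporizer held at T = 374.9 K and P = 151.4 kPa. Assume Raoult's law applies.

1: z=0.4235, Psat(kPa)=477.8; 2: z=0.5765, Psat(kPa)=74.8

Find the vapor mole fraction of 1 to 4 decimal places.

y_1 = 0.5999

Raoult's law: Kᵢ = Pᵢˢᵃᵗ/P = Pᵢˢᵃᵗ/151.4.
  K_1 = 477.8/151.4 = 3.155878, K_2 = 74.8/151.4 = 0.494055
Let ψ = V/F and solve Σ zᵢ(Kᵢ−1)/(1+ψ(Kᵢ−1)) = 0.
Check two-phase: ΣzᵢKᵢ = 1.6213 > 1 and Σzᵢ/Kᵢ = 1.3011 > 1, so g(0) = 0.6213 > 0 and g(1) = -0.3011 < 0.
Binary case is linear: z₁(K₁−1)(1+ψ(K₂−1)) + z₂(K₂−1)(1+ψ(K₁−1)) = 0
⇒ ψ = [z₁(K₁−1)+z₂(K₂−1)] / [−(K₁−1)(K₂−1)] = 0.62134/1.09075 = 0.5696
Compositions from xᵢ = zᵢ/(1+ψ(Kᵢ−1)), yᵢ = Kᵢxᵢ:
  1: x = 0.1901, y = 0.5999
  2: x = 0.8099, y = 0.4001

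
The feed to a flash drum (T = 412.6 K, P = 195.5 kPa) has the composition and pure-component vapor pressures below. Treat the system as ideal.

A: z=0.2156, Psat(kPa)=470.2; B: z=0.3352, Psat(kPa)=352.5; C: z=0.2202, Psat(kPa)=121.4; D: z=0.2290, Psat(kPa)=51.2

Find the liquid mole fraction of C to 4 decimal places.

x_C = 0.2715

Raoult's law: Kᵢ = Pᵢˢᵃᵗ/P = Pᵢˢᵃᵗ/195.5.
  K_A = 470.2/195.5 = 2.405115, K_B = 352.5/195.5 = 1.803069, K_C = 121.4/195.5 = 0.620972, K_D = 51.2/195.5 = 0.261893
Material balance + equilibrium reduce to Σ zᵢ(Kᵢ−1)/(1+ψ(Kᵢ−1)) = 0.
g(0) = ΣzᵢKᵢ − 1 = 0.3196 and g(1) = 1 − Σzᵢ/Kᵢ = -0.5046, so a root lies in (0, 1).
Newton iteration, ψ⁰ = 0.69:
  ψ = 0.6900: g = -0.13045, g' = -0.7754 → ψ = 0.5218
  ψ = 0.5218: g = -0.01443, g' = -0.6282 → ψ = 0.4988
  ψ = 0.4988: g = -0.00012, g' = -0.6180 → ψ = 0.4986
Converged at ψ = 0.4986.
Compositions from xᵢ = zᵢ/(1+ψ(Kᵢ−1)), yᵢ = Kᵢxᵢ:
  A: x = 0.1268, y = 0.3049
  B: x = 0.2394, y = 0.4316
  C: x = 0.2715, y = 0.1686
  D: x = 0.3624, y = 0.0949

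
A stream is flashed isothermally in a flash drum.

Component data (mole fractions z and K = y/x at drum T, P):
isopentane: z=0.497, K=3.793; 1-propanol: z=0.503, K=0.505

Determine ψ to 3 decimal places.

Material balance + equilibrium reduce to Σ zᵢ(Kᵢ−1)/(1+ψ(Kᵢ−1)) = 0.
g(0) = ΣzᵢKᵢ − 1 = 1.139 and g(1) = 1 − Σzᵢ/Kᵢ = -0.127, so a root lies in (0, 1).
Binary case is linear: z₁(K₁−1)(1+ψ(K₂−1)) + z₂(K₂−1)(1+ψ(K₁−1)) = 0
⇒ ψ = [z₁(K₁−1)+z₂(K₂−1)] / [−(K₁−1)(K₂−1)] = 1.1391/1.3825 = 0.824

ψ = 0.824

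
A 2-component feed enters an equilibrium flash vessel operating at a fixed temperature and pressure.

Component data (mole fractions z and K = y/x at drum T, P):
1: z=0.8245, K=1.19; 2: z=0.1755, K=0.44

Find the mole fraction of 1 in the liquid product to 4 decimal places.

Rachford–Rice: g(β) = Σ zᵢ(Kᵢ−1)/(1+β(Kᵢ−1)) = 0.
g(0) = ΣzᵢKᵢ − 1 = 0.0584 and g(1) = 1 − Σzᵢ/Kᵢ = -0.0917, so a root lies in (0, 1).
Binary case is linear: z₁(K₁−1)(1+β(K₂−1)) + z₂(K₂−1)(1+β(K₁−1)) = 0
⇒ β = [z₁(K₁−1)+z₂(K₂−1)] / [−(K₁−1)(K₂−1)] = 0.05837/0.10640 = 0.5486
Compositions from xᵢ = zᵢ/(1+β(Kᵢ−1)), yᵢ = Kᵢxᵢ:
  1: x = 0.7467, y = 0.8885
  2: x = 0.2533, y = 0.1115

x_1 = 0.7467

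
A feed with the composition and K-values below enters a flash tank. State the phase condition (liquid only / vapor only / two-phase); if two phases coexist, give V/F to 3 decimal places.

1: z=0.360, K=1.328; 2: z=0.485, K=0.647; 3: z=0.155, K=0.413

liquid only

ΣzᵢKᵢ = 0.856; Σzᵢ/Kᵢ = 1.396.
Since ΣzᵢKᵢ < 1 the mixture is below its bubble point — single liquid phase.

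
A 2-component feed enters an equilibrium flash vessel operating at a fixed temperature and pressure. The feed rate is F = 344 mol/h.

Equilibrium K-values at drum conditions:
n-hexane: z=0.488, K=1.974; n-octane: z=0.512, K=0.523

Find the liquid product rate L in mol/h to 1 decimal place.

Let β = V/F and solve Σ zᵢ(Kᵢ−1)/(1+β(Kᵢ−1)) = 0.
Feasibility: ΣzᵢKᵢ = 1.231, Σzᵢ/Kᵢ = 1.226 — both > 1, two phases present.
Newton–Raphson from β = 0.31:
  β = 0.310: g = 0.0785, g' = -0.434 → β = 0.491
  β = 0.491: g = 0.0026, g' = -0.411 → β = 0.497
Converged at β = 0.497.
Then V = β·F = 0.4974·344 = 171.1 mol/h and L = F − V = 172.9 mol/h.

L = 172.9 mol/h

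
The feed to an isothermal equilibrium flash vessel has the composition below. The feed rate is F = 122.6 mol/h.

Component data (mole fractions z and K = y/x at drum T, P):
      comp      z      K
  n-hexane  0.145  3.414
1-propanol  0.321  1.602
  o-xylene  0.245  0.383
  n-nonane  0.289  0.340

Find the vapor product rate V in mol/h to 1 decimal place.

V = 27.2 mol/h

Rachford–Rice: g(ψ) = Σ zᵢ(Kᵢ−1)/(1+ψ(Kᵢ−1)) = 0.
Check two-phase: ΣzᵢKᵢ = 1.201 > 1 and Σzᵢ/Kᵢ = 1.733 > 1, so g(0) = 0.201 > 0 and g(1) = -0.733 < 0.
Iterate (Newton) starting at ψ = 0.5:
  ψ = 0.500: g = -0.1962, g' = -0.718 → ψ = 0.227
  ψ = 0.227: g = -0.0038, g' = -0.743 → ψ = 0.222
Converged at ψ = 0.222.
Then V = ψ·F = 0.2216·122.6 = 27.2 mol/h and L = F − V = 95.4 mol/h.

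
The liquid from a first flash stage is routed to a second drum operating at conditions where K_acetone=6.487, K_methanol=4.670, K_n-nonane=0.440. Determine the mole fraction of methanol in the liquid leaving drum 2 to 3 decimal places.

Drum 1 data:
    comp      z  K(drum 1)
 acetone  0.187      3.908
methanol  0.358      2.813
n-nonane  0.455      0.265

Drum 1:
Let ψ₁ = V/F and solve Σ zᵢ(Kᵢ−1)/(1+ψ₁(Kᵢ−1)) = 0.
Check two-phase: ΣzᵢKᵢ = 1.858 > 1 and Σzᵢ/Kᵢ = 1.892 > 1, so g(0) = 0.858 > 0 and g(1) = -0.892 < 0.
Iterate (Newton) starting at ψ₁ = 0.54:
  ψ₁ = 0.540: g = -0.0150, g' = -1.216 → ψ₁ = 0.528
Converged at ψ₁ = 0.528.
Drum-1 compositions:
  acetone: x = 0.074, y = 0.288
  methanol: x = 0.183, y = 0.515
  n-nonane: x = 0.743, y = 0.197
Drum-2 feed = drum-1 liquid: z₂ = (0.0738, 0.1830, 0.7432).
Drum 2:
Rachford–Rice: g(ψ₂) = Σ zᵢ(Kᵢ−1)/(1+ψ₂(Kᵢ−1)) = 0.
Check two-phase: ΣzᵢKᵢ = 1.660 > 1 and Σzᵢ/Kᵢ = 1.740 > 1, so g(0) = 0.660 > 0 and g(1) = -0.740 < 0.
Newton iteration, ψ₂⁰ = 0.5:
  ψ₂ = 0.500: g = -0.2331, g' = -0.915 → ψ₂ = 0.245
  ψ₂ = 0.245: g = 0.0436, g' = -1.400 → ψ₂ = 0.276
  ψ₂ = 0.276: g = 0.0019, g' = -1.285 → ψ₂ = 0.278
Converged at ψ₂ = 0.278.
  acetone: x = 0.029, y = 0.190
  methanol: x = 0.091, y = 0.423
  n-nonane: x = 0.880, y = 0.387

x_methanol (drum 2) = 0.091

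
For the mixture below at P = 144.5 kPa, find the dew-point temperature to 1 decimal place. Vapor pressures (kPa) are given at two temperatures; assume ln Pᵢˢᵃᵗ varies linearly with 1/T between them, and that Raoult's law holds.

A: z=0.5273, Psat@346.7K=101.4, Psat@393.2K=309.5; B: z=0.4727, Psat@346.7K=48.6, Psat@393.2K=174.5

T = 374.6 K

Dew-point temperature: Σzᵢ·P/Pᵢˢᵃᵗ(T) = 1. Interpolate ln Pᵢˢᵃᵗ = aᵢ + bᵢ/T.
  T = 346.7 K: ΣzᵢP/Pᵢˢᵃᵗ = 2.1569
  T = 393.2 K: ΣzᵢP/Pᵢˢᵃᵗ = 0.6376
  T = 369.9 K: ΣzᵢP/Pᵢˢᵃᵗ = 1.1293
  T = 381.5 K: ΣzᵢP/Pᵢˢᵃᵗ = 0.8421
  T = 375.7 K: ΣzᵢP/Pᵢˢᵃᵗ = 0.9729
  T = 372.8 K: ΣzᵢP/Pᵢˢᵃᵗ = 1.0476
Interpolating between 372.8 K and 375.7 K gives T ≈ 374.6 K.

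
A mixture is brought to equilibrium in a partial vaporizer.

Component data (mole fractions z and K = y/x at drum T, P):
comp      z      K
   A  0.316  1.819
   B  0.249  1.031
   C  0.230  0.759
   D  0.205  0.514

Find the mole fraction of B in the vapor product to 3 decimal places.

Rachford–Rice: g(β) = Σ zᵢ(Kᵢ−1)/(1+β(Kᵢ−1)) = 0.
g(0) = ΣzᵢKᵢ − 1 = 0.111 and g(1) = 1 − Σzᵢ/Kᵢ = -0.117, so a root lies in (0, 1).
Iterate (Newton) starting at β = 0.38:
  β = 0.380: g = 0.0218, g' = -0.213 → β = 0.483
  β = 0.483: g = 0.0002, g' = -0.209 → β = 0.484
Converged at β = 0.484.
Compositions from xᵢ = zᵢ/(1+β(Kᵢ−1)), yᵢ = Kᵢxᵢ:
  A: x = 0.226, y = 0.412
  B: x = 0.245, y = 0.253
  C: x = 0.260, y = 0.198
  D: x = 0.268, y = 0.138

y_B = 0.253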